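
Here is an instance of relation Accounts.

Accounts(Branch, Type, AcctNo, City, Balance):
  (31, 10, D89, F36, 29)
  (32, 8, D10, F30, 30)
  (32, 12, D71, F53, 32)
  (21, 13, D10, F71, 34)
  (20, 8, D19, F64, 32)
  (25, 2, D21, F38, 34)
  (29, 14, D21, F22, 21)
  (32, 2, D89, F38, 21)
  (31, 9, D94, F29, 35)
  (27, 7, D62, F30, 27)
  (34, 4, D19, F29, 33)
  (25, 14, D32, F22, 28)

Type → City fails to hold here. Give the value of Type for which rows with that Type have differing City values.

Type=10: 1 row → City = F36 ✓
Type=8: 2 rows → City takes values {F30, F64} — violation
Type=12: 1 row → City = F53 ✓
Type=13: 1 row → City = F71 ✓
Type=2: 2 rows → City = F38, F38 ✓
Type=14: 2 rows → City = F22, F22 ✓
Type=9: 1 row → City = F29 ✓
Type=7: 1 row → City = F30 ✓
Type=4: 1 row → City = F29 ✓
The only Type value with inconsistent City is Type=8.

8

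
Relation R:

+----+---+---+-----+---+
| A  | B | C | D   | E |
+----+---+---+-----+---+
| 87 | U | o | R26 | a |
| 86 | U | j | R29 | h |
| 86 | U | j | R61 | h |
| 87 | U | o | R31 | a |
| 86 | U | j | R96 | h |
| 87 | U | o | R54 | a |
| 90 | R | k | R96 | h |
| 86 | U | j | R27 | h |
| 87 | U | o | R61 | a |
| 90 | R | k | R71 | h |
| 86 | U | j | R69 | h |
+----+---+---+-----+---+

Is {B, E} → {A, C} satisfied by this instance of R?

(B=U, E=a): 4 rows → {A,C} = (87, o), (87, o), (87, o), (87, o) ✓
(B=U, E=h): 5 rows → {A,C} = (86, j), (86, j), (86, j), (86, j), (86, j) ✓
(B=R, E=h): 2 rows → {A,C} = (90, k), (90, k) ✓
Every {B, E} value is associated with a single {A, C} value, so {B, E} → {A, C} holds.

Yes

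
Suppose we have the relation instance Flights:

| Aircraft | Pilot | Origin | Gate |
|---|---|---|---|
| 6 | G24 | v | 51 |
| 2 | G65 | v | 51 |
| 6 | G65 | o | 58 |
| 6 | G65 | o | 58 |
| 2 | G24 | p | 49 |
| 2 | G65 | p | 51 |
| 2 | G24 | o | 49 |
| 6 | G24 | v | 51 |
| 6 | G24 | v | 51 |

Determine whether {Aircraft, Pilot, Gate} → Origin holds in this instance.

(Aircraft=6, Pilot=G24, Gate=51): 3 rows → Origin = v, v, v ✓
(Aircraft=2, Pilot=G65, Gate=51): 2 rows → Origin takes values {v, p} — violation
(Aircraft=6, Pilot=G65, Gate=58): 2 rows → Origin = o, o ✓
(Aircraft=2, Pilot=G24, Gate=49): 2 rows → Origin takes values {p, o} — violation
Two rows agree on {Aircraft, Pilot, Gate} but differ on Origin, so {Aircraft, Pilot, Gate} → Origin does not hold.

No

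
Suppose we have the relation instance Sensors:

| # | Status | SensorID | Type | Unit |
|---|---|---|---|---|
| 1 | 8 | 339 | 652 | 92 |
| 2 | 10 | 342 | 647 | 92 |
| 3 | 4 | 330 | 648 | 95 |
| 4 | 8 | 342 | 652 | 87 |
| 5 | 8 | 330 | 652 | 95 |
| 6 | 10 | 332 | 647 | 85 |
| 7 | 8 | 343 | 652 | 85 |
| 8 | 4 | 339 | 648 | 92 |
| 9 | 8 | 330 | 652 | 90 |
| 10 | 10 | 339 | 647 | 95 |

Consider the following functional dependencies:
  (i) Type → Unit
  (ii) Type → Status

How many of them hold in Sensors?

1

(i) Type → Unit: Type=652: rows 1, 4, 5, 7, 9 → Unit takes values {92, 87, 95, 85, 90} — violation; Type=647: rows 2, 6, 10 → Unit takes values {92, 85, 95} — violation; Type=648: rows 3, 8 → Unit takes values {95, 92} — violation — fails.
(ii) Type → Status: every LHS value maps to a single RHS value — holds.
1 of the 2 dependencies holds.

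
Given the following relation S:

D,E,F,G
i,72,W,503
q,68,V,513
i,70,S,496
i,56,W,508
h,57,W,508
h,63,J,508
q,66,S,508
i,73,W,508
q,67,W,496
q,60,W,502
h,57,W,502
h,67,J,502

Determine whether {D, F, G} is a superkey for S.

Two distinct rows share (D=i, F=W, G=508), so {D, F, G} does not determine every attribute — not a superkey.

No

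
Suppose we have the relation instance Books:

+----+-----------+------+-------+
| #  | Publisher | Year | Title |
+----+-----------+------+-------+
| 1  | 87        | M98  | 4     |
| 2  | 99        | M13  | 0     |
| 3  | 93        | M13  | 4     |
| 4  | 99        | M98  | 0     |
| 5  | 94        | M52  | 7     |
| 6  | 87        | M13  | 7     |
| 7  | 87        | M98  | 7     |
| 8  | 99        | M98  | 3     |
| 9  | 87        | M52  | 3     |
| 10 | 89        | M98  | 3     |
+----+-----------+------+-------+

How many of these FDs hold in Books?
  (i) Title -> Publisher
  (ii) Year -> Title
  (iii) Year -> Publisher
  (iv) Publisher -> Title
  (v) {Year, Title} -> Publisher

(i) Title -> Publisher: Title=4: rows 1, 3 → Publisher takes values {87, 93} — violation; Title=7: rows 5, 6, 7 → Publisher takes values {94, 87} — violation; Title=3: rows 8, 9, 10 → Publisher takes values {99, 87, 89} — violation — fails.
(ii) Year -> Title: Year=M98: rows 1, 4, 7, 8, 10 → Title takes values {4, 0, 7, 3} — violation; Year=M13: rows 2, 3, 6 → Title takes values {0, 4, 7} — violation; Year=M52: rows 5, 9 → Title takes values {7, 3} — violation — fails.
(iii) Year -> Publisher: Year=M98: rows 1, 4, 7, 8, 10 → Publisher takes values {87, 99, 89} — violation; Year=M13: rows 2, 3, 6 → Publisher takes values {99, 93, 87} — violation; Year=M52: rows 5, 9 → Publisher takes values {94, 87} — violation — fails.
(iv) Publisher -> Title: Publisher=87: rows 1, 6, 7, 9 → Title takes values {4, 7, 3} — violation; Publisher=99: rows 2, 4, 8 → Title takes values {0, 3} — violation — fails.
(v) {Year, Title} -> Publisher: (Year=M98, Title=3): rows 8, 10 → Publisher takes values {99, 89} — violation — fails.
None of the 5 dependencies hold.

0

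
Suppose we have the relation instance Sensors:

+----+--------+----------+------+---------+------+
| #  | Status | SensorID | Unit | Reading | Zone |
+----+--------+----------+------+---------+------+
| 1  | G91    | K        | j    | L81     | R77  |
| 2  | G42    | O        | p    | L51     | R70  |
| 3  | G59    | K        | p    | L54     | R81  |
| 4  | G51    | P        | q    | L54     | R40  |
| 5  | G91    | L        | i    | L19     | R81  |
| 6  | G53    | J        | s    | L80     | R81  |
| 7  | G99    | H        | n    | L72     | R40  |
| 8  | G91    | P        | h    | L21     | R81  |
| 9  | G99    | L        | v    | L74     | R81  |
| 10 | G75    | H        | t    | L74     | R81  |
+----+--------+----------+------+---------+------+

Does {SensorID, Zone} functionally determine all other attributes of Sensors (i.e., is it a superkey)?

No

Rows 5 and 9 have the same {SensorID, Zone} value (SensorID=L, Zone=R81) but are distinct tuples, so {SensorID, Zone} does not determine every attribute — not a superkey.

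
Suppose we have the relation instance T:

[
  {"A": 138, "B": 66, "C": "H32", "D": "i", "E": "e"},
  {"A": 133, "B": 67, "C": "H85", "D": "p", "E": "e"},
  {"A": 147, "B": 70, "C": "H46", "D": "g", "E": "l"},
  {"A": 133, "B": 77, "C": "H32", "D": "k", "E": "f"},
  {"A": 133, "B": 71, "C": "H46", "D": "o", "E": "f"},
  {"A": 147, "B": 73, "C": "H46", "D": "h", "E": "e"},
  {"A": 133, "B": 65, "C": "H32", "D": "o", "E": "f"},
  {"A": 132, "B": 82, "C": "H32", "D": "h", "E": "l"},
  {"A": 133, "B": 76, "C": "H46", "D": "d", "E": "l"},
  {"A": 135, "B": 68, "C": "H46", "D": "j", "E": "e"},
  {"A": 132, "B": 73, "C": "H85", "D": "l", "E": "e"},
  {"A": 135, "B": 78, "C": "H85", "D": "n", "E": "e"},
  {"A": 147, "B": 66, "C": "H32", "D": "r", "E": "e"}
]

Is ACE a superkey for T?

No

Two distinct rows share (A=133, C=H32, E=f), so ACE does not determine every attribute — not a superkey.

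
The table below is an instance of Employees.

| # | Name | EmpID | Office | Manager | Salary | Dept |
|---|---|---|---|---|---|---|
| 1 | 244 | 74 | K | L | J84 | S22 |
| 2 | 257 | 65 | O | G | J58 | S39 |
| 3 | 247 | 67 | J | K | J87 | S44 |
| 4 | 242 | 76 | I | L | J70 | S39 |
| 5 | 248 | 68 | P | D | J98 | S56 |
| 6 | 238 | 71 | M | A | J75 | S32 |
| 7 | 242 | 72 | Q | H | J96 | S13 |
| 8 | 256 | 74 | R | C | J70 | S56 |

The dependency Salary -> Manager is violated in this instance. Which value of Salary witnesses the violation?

J70

Salary=J84: row 1 → Manager = L ✓
Salary=J58: row 2 → Manager = G ✓
Salary=J87: row 3 → Manager = K ✓
Salary=J70: rows 4, 8 → Manager takes values {L, C} — violation
Salary=J98: row 5 → Manager = D ✓
Salary=J75: row 6 → Manager = A ✓
Salary=J96: row 7 → Manager = H ✓
The only Salary value with inconsistent Manager is Salary=J70.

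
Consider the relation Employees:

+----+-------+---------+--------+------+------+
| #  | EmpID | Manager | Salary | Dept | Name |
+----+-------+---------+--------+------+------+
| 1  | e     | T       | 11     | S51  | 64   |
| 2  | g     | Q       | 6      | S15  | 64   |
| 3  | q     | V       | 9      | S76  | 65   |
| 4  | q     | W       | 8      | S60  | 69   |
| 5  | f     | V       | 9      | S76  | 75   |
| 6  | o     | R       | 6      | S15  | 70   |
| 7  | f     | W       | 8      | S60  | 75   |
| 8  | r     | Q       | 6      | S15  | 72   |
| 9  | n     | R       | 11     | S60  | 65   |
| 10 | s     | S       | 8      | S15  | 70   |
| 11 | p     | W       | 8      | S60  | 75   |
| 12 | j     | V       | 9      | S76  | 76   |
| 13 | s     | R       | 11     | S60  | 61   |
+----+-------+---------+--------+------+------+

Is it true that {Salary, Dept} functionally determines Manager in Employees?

No

(Salary=11, Dept=S51): row 1 → Manager = T ✓
(Salary=6, Dept=S15): rows 2, 6, 8 → Manager takes values {Q, R} — violation
(Salary=9, Dept=S76): rows 3, 5, 12 → Manager = V, V, V ✓
(Salary=8, Dept=S60): rows 4, 7, 11 → Manager = W, W, W ✓
(Salary=11, Dept=S60): rows 9, 13 → Manager = R, R ✓
(Salary=8, Dept=S15): row 10 → Manager = S ✓
Two rows agree on {Salary, Dept} but differ on Manager, so {Salary, Dept} -> Manager does not hold.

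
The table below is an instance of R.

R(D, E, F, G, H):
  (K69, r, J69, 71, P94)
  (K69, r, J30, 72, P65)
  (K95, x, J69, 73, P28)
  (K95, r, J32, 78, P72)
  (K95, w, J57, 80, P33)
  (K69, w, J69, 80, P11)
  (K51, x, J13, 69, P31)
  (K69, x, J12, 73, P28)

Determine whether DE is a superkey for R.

Two distinct rows share (D=K69, E=r), so DE does not determine every attribute — not a superkey.

No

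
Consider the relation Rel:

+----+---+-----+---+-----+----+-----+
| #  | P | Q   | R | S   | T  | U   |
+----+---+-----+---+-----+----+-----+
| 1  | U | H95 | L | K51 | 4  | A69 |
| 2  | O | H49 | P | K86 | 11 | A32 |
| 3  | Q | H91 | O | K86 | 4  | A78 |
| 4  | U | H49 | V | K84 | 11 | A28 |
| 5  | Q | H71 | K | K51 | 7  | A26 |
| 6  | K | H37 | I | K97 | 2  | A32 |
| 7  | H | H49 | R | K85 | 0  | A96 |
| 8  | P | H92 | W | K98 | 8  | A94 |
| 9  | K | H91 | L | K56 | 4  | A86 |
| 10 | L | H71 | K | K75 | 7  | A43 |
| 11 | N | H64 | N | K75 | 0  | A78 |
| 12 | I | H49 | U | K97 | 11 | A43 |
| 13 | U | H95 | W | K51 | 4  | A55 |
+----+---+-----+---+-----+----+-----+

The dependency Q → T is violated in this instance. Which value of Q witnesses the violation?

Q=H95: rows 1, 13 → T = 4, 4 ✓
Q=H49: rows 2, 4, 7, 12 → T takes values {11, 0} — violation
Q=H91: rows 3, 9 → T = 4, 4 ✓
Q=H71: rows 5, 10 → T = 7, 7 ✓
Q=H37: row 6 → T = 2 ✓
Q=H92: row 8 → T = 8 ✓
Q=H64: row 11 → T = 0 ✓
The only Q value with inconsistent T is Q=H49.

H49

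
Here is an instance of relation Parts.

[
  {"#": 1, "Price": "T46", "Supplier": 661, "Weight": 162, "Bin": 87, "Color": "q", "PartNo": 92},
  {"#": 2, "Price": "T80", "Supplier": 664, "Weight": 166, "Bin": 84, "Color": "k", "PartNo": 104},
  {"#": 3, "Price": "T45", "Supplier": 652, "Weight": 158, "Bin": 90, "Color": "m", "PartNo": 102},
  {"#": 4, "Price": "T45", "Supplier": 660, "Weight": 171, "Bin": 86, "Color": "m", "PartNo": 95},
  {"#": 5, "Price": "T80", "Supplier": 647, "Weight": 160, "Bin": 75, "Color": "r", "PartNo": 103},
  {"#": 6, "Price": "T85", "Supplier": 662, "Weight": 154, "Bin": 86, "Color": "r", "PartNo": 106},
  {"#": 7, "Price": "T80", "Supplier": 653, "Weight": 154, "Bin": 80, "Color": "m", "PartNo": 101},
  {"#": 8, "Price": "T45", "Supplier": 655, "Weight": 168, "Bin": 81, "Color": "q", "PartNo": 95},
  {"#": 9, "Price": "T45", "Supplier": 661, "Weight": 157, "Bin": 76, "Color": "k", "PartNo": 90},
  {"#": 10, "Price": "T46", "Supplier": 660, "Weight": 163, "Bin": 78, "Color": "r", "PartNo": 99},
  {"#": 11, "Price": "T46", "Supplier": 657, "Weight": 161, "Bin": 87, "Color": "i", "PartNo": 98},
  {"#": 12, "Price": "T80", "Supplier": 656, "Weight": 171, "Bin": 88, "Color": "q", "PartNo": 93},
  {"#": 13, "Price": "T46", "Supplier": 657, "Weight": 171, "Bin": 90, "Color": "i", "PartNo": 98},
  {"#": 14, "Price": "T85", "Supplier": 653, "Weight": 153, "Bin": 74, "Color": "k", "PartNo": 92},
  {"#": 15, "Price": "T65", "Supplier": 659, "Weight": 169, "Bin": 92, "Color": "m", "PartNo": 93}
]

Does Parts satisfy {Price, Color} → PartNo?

No

(Price=T46, Color=q): row 1 → PartNo = 92 ✓
(Price=T80, Color=k): row 2 → PartNo = 104 ✓
(Price=T45, Color=m): rows 3, 4 → PartNo takes values {102, 95} — violation
(Price=T80, Color=r): row 5 → PartNo = 103 ✓
(Price=T85, Color=r): row 6 → PartNo = 106 ✓
(Price=T80, Color=m): row 7 → PartNo = 101 ✓
(Price=T45, Color=q): row 8 → PartNo = 95 ✓
(Price=T45, Color=k): row 9 → PartNo = 90 ✓
(Price=T46, Color=r): row 10 → PartNo = 99 ✓
(Price=T46, Color=i): rows 11, 13 → PartNo = 98, 98 ✓
(Price=T80, Color=q): row 12 → PartNo = 93 ✓
(Price=T85, Color=k): row 14 → PartNo = 92 ✓
(Price=T65, Color=m): row 15 → PartNo = 93 ✓
Two rows agree on {Price, Color} but differ on PartNo, so {Price, Color} → PartNo does not hold.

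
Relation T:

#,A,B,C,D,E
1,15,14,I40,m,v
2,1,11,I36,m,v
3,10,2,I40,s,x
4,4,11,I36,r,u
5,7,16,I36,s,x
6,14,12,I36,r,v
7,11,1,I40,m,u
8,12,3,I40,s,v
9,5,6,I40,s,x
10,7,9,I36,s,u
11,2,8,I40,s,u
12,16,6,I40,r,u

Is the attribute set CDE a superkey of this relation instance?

No

Rows 3 and 9 have the same CDE value (C=I40, D=s, E=x) but are distinct tuples, so CDE does not determine every attribute — not a superkey.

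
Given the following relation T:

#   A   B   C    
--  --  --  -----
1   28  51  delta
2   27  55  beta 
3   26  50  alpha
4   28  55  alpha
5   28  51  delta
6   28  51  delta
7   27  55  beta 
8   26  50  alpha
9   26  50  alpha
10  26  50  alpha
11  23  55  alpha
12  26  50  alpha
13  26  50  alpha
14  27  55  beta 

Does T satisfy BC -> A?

No

(B=51, C=delta): rows 1, 5, 6 → A = 28, 28, 28 ✓
(B=55, C=beta): rows 2, 7, 14 → A = 27, 27, 27 ✓
(B=50, C=alpha): rows 3, 8, 9, 10, 12, 13 → A = 26, 26, 26, 26, 26, 26 ✓
(B=55, C=alpha): rows 4, 11 → A takes values {28, 23} — violation
Two rows agree on BC but differ on A, so BC -> A does not hold.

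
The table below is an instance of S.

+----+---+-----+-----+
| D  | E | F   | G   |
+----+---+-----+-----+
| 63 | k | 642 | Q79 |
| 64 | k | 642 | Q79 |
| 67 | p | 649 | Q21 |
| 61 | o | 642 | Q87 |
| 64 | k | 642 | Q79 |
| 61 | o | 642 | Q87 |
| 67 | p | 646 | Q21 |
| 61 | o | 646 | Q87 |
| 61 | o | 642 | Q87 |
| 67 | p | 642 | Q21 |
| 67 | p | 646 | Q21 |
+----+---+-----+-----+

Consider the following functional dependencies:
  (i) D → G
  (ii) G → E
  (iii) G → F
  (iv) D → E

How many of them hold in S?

(i) D → G: every LHS value maps to a single RHS value — holds.
(ii) G → E: every LHS value maps to a single RHS value — holds.
(iii) G → F: G=Q21: 4 rows → F takes values {649, 646, 642} — violation; G=Q87: 4 rows → F takes values {642, 646} — violation — fails.
(iv) D → E: every LHS value maps to a single RHS value — holds.
3 of the 4 dependencies hold.

3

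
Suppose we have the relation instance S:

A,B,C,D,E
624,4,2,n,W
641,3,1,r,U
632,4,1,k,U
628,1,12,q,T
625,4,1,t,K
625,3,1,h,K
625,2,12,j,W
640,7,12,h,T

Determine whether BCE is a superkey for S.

All 8 rows have distinct BCE values, so BCE → (all attributes) holds and BCE is a superkey.

Yes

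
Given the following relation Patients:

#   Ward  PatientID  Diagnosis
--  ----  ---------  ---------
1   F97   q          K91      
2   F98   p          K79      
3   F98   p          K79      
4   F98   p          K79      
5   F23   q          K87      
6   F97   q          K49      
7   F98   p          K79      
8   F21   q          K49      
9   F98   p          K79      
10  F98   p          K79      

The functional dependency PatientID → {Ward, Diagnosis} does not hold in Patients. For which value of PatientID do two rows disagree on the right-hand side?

PatientID=q: rows 1, 5, 6, 8 → {Ward,Diagnosis} takes values {(F97, K91), (F23, K87), (F97, K49), (F21, K49)} — violation
PatientID=p: rows 2, 3, 4, 7, 9, 10 → {Ward,Diagnosis} = (F98, K79), (F98, K79), (F98, K79), (F98, K79), (F98, K79), (F98, K79) ✓
The only PatientID value with inconsistent RHS is PatientID=q.

q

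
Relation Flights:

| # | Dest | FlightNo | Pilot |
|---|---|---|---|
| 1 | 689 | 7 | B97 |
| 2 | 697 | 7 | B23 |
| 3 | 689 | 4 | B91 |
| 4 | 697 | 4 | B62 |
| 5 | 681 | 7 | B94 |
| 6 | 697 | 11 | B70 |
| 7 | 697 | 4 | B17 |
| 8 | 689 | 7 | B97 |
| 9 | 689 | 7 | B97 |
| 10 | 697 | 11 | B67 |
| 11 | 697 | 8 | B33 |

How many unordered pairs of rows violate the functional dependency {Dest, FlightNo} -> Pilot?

(Dest=689, FlightNo=7): all 3 rows agree on Pilot — 0 pairs.
(Dest=697, FlightNo=4): violating pairs (4,7) — 1 pair.
(Dest=697, FlightNo=11): violating pairs (6,10) — 1 pair.

2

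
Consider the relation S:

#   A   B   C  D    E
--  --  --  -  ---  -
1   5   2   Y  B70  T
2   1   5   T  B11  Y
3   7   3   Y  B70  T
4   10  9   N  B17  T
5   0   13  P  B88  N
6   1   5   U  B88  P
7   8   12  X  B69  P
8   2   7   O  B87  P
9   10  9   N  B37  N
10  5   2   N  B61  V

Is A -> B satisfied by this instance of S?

A=5: rows 1, 10 → B = 2, 2 ✓
A=1: rows 2, 6 → B = 5, 5 ✓
A=7: row 3 → B = 3 ✓
A=10: rows 4, 9 → B = 9, 9 ✓
A=0: row 5 → B = 13 ✓
A=8: row 7 → B = 12 ✓
A=2: row 8 → B = 7 ✓
Every A value is associated with a single B value, so A -> B holds.

Yes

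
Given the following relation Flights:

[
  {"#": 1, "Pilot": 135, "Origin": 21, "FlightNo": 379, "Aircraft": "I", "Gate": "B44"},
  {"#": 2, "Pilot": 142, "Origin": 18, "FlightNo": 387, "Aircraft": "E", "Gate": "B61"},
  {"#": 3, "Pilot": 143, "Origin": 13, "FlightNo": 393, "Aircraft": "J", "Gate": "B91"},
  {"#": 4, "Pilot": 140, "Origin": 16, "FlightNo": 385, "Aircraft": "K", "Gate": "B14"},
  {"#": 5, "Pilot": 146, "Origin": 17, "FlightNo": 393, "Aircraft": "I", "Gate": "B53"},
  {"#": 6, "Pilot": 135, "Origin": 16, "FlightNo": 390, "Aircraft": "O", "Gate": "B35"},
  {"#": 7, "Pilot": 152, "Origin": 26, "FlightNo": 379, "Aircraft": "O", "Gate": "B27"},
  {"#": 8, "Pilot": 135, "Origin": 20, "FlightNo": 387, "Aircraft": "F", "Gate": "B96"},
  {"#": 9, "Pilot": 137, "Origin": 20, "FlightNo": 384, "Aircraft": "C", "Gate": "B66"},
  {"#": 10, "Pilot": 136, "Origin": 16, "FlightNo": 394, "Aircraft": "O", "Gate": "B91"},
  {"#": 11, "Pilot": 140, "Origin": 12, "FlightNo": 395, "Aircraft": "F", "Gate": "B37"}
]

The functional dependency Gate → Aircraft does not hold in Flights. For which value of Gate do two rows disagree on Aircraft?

Gate=B44: row 1 → Aircraft = I ✓
Gate=B61: row 2 → Aircraft = E ✓
Gate=B91: rows 3, 10 → Aircraft takes values {J, O} — violation
Gate=B14: row 4 → Aircraft = K ✓
Gate=B53: row 5 → Aircraft = I ✓
Gate=B35: row 6 → Aircraft = O ✓
Gate=B27: row 7 → Aircraft = O ✓
Gate=B96: row 8 → Aircraft = F ✓
Gate=B66: row 9 → Aircraft = C ✓
Gate=B37: row 11 → Aircraft = F ✓
The only Gate value with inconsistent Aircraft is Gate=B91.

B91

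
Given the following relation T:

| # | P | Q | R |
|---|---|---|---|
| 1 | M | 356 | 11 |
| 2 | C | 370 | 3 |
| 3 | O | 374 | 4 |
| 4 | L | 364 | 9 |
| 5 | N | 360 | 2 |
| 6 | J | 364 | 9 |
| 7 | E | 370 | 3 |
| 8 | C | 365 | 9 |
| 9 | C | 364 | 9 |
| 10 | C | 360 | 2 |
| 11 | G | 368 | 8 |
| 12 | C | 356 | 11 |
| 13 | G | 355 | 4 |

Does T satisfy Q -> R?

Yes

Q=356: rows 1, 12 → R = 11, 11 ✓
Q=370: rows 2, 7 → R = 3, 3 ✓
Q=374: row 3 → R = 4 ✓
Q=364: rows 4, 6, 9 → R = 9, 9, 9 ✓
Q=360: rows 5, 10 → R = 2, 2 ✓
Q=365: row 8 → R = 9 ✓
Q=368: row 11 → R = 8 ✓
Q=355: row 13 → R = 4 ✓
Every Q value is associated with a single R value, so Q -> R holds.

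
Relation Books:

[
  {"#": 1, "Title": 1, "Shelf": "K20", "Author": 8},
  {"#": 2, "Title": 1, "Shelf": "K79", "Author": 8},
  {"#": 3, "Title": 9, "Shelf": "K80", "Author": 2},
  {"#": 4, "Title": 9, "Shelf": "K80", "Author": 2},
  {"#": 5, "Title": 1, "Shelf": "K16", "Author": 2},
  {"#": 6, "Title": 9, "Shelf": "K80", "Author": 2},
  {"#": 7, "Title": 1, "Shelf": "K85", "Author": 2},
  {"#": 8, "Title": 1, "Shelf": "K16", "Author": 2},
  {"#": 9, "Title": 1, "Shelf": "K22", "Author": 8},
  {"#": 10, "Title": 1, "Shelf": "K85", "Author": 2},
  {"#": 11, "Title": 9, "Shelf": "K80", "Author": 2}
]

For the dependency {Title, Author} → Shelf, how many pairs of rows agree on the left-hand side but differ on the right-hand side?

(Title=1, Author=8): violating pairs (1,2), (1,9), (2,9) — 3 pairs.
(Title=9, Author=2): all 4 rows agree on Shelf — 0 pairs.
(Title=1, Author=2): violating pairs (5,7), (5,10), (7,8), (8,10) — 4 pairs.

7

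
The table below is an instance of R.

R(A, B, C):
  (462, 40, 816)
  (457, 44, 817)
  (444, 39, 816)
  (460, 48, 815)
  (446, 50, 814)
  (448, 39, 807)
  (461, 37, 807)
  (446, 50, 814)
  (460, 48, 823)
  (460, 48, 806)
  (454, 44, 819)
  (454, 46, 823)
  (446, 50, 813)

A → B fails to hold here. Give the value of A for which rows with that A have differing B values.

454

A=462: 1 row → B = 40 ✓
A=457: 1 row → B = 44 ✓
A=444: 1 row → B = 39 ✓
A=460: 3 rows → B = 48, 48, 48 ✓
A=446: 3 rows → B = 50, 50, 50 ✓
A=448: 1 row → B = 39 ✓
A=461: 1 row → B = 37 ✓
A=454: 2 rows → B takes values {44, 46} — violation
The only A value with inconsistent B is A=454.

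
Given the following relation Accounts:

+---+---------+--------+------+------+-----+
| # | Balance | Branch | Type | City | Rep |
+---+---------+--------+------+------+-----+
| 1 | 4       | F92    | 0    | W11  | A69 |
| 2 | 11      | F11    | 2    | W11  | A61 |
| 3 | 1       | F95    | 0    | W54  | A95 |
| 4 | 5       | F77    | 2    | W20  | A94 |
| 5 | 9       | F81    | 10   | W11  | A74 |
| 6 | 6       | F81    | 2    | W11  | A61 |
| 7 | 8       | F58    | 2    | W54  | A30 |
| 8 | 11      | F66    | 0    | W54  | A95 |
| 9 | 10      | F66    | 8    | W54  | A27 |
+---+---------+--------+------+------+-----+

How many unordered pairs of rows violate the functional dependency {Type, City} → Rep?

0

(Type=2, City=W11): all 2 rows agree on Rep — 0 pairs.
(Type=0, City=W54): all 2 rows agree on Rep — 0 pairs.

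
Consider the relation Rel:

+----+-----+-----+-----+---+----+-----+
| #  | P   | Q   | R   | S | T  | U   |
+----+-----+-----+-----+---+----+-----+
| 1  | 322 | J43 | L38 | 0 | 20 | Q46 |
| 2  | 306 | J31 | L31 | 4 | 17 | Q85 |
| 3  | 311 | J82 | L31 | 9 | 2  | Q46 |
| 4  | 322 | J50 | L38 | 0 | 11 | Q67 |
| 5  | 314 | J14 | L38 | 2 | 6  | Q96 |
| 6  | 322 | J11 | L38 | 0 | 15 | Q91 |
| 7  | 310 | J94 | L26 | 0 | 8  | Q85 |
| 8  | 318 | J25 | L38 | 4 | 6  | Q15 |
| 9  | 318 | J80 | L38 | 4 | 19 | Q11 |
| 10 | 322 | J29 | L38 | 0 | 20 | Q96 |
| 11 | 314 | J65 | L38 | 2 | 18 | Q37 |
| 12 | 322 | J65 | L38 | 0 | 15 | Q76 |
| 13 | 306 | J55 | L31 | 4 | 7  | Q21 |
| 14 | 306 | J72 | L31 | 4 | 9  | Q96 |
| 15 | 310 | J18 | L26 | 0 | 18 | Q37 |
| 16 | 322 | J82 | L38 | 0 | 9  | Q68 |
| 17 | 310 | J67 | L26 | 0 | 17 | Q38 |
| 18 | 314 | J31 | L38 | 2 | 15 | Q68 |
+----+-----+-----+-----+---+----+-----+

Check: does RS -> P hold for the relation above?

(R=L38, S=0): rows 1, 4, 6, 10, 12, 16 → P = 322, 322, 322, 322, 322, 322 ✓
(R=L31, S=4): rows 2, 13, 14 → P = 306, 306, 306 ✓
(R=L31, S=9): row 3 → P = 311 ✓
(R=L38, S=2): rows 5, 11, 18 → P = 314, 314, 314 ✓
(R=L26, S=0): rows 7, 15, 17 → P = 310, 310, 310 ✓
(R=L38, S=4): rows 8, 9 → P = 318, 318 ✓
Every RS value is associated with a single P value, so RS -> P holds.

Yes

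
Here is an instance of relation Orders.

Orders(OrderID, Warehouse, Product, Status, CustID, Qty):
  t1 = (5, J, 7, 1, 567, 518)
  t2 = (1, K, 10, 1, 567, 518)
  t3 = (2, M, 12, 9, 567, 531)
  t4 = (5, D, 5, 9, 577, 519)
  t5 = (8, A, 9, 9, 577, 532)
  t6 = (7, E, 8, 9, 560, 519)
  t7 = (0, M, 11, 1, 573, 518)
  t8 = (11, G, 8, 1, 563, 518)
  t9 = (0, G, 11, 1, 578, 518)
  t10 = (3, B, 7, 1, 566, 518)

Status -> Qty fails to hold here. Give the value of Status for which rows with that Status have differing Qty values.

9

Status=1: rows 1, 2, 7, 8, 9, 10 → Qty = 518, 518, 518, 518, 518, 518 ✓
Status=9: rows 3, 4, 5, 6 → Qty takes values {531, 519, 532} — violation
The only Status value with inconsistent Qty is Status=9.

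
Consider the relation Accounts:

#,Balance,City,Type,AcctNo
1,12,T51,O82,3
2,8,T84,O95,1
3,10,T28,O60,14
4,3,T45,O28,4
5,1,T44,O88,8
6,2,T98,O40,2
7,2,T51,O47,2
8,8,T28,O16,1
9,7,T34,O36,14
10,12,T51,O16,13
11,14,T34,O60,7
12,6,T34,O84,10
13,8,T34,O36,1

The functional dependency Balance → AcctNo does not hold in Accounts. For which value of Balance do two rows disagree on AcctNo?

Balance=12: rows 1, 10 → AcctNo takes values {3, 13} — violation
Balance=8: rows 2, 8, 13 → AcctNo = 1, 1, 1 ✓
Balance=10: row 3 → AcctNo = 14 ✓
Balance=3: row 4 → AcctNo = 4 ✓
Balance=1: row 5 → AcctNo = 8 ✓
Balance=2: rows 6, 7 → AcctNo = 2, 2 ✓
Balance=7: row 9 → AcctNo = 14 ✓
Balance=14: row 11 → AcctNo = 7 ✓
Balance=6: row 12 → AcctNo = 10 ✓
The only Balance value with inconsistent AcctNo is Balance=12.

12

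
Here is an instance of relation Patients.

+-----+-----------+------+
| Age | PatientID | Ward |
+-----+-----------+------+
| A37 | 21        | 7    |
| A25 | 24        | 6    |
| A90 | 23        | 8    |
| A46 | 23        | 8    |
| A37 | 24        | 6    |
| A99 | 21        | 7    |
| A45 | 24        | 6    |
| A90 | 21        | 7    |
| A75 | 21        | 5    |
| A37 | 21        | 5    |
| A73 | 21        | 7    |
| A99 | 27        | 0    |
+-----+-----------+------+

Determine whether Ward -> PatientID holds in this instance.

Ward=7: 4 rows → PatientID = 21, 21, 21, 21 ✓
Ward=6: 3 rows → PatientID = 24, 24, 24 ✓
Ward=8: 2 rows → PatientID = 23, 23 ✓
Ward=5: 2 rows → PatientID = 21, 21 ✓
Ward=0: 1 row → PatientID = 27 ✓
Every Ward value is associated with a single PatientID value, so Ward -> PatientID holds.

Yes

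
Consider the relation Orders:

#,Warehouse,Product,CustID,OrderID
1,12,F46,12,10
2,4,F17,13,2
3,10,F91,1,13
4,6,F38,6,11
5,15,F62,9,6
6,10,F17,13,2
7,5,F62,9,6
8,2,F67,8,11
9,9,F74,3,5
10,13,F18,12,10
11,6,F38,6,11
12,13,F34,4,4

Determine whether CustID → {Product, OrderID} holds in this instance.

No

CustID=12: rows 1, 10 → {Product,OrderID} takes values {(F46, 10), (F18, 10)} — violation
CustID=13: rows 2, 6 → {Product,OrderID} = (F17, 2), (F17, 2) ✓
CustID=1: row 3 → {Product,OrderID} = (F91, 13) ✓
CustID=6: rows 4, 11 → {Product,OrderID} = (F38, 11), (F38, 11) ✓
CustID=9: rows 5, 7 → {Product,OrderID} = (F62, 6), (F62, 6) ✓
CustID=8: row 8 → {Product,OrderID} = (F67, 11) ✓
CustID=3: row 9 → {Product,OrderID} = (F74, 5) ✓
CustID=4: row 12 → {Product,OrderID} = (F34, 4) ✓
Two rows agree on CustID but differ on {Product, OrderID}, so CustID → {Product, OrderID} does not hold.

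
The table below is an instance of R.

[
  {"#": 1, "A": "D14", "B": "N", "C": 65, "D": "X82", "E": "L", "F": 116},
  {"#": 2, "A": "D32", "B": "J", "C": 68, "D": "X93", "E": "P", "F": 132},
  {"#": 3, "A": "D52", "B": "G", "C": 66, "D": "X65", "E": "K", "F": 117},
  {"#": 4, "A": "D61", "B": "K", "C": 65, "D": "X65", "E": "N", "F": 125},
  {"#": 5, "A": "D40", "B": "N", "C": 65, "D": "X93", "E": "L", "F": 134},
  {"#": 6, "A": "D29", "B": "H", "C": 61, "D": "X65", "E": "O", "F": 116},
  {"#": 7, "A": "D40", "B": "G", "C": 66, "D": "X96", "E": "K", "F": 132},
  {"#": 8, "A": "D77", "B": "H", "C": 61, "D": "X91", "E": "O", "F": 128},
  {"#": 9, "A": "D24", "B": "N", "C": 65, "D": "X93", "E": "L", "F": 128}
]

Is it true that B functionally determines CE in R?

Yes

B=N: rows 1, 5, 9 → {C,E} = (65, L), (65, L), (65, L) ✓
B=J: row 2 → {C,E} = (68, P) ✓
B=G: rows 3, 7 → {C,E} = (66, K), (66, K) ✓
B=K: row 4 → {C,E} = (65, N) ✓
B=H: rows 6, 8 → {C,E} = (61, O), (61, O) ✓
Every B value is associated with a single CE value, so B -> CE holds.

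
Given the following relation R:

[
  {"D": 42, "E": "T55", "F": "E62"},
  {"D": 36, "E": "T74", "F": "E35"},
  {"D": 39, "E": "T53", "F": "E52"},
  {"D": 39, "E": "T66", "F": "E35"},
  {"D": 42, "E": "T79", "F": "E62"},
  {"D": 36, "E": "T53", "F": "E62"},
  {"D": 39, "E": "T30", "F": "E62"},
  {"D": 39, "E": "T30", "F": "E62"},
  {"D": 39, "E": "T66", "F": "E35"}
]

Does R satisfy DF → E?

(D=42, F=E62): 2 rows → E takes values {T55, T79} — violation
(D=36, F=E35): 1 row → E = T74 ✓
(D=39, F=E52): 1 row → E = T53 ✓
(D=39, F=E35): 2 rows → E = T66, T66 ✓
(D=36, F=E62): 1 row → E = T53 ✓
(D=39, F=E62): 2 rows → E = T30, T30 ✓
Two rows agree on DF but differ on E, so DF → E does not hold.

No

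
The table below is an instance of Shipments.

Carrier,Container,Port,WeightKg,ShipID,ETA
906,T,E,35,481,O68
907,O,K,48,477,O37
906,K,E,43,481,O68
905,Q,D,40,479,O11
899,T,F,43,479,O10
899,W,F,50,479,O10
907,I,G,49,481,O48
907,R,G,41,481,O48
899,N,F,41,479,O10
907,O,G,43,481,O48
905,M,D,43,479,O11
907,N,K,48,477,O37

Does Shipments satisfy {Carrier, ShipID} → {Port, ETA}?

(Carrier=906, ShipID=481): 2 rows → {Port,ETA} = (E, O68), (E, O68) ✓
(Carrier=907, ShipID=477): 2 rows → {Port,ETA} = (K, O37), (K, O37) ✓
(Carrier=905, ShipID=479): 2 rows → {Port,ETA} = (D, O11), (D, O11) ✓
(Carrier=899, ShipID=479): 3 rows → {Port,ETA} = (F, O10), (F, O10), (F, O10) ✓
(Carrier=907, ShipID=481): 3 rows → {Port,ETA} = (G, O48), (G, O48), (G, O48) ✓
Every {Carrier, ShipID} value is associated with a single {Port, ETA} value, so {Carrier, ShipID} → {Port, ETA} holds.

Yes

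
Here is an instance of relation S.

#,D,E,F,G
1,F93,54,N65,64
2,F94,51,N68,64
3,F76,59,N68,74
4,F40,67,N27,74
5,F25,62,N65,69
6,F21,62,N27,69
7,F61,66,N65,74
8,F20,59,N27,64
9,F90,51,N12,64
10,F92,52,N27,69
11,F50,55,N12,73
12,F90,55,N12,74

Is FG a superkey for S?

No

Rows 6 and 10 have the same FG value (F=N27, G=69) but are distinct tuples, so FG does not determine every attribute — not a superkey.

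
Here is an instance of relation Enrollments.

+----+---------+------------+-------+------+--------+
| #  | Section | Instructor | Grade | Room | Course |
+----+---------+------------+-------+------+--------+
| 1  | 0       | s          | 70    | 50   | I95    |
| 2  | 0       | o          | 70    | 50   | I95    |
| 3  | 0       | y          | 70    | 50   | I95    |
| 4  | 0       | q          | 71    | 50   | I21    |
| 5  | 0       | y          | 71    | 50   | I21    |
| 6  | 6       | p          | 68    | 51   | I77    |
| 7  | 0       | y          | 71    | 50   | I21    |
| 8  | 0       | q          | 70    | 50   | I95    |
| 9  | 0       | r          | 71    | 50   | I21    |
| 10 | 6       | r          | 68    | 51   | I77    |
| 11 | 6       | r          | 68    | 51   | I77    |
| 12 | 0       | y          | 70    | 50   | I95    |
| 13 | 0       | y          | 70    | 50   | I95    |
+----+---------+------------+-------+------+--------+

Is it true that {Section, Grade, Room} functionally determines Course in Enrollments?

(Section=0, Grade=70, Room=50): rows 1, 2, 3, 8, 12, 13 → Course = I95, I95, I95, I95, I95, I95 ✓
(Section=0, Grade=71, Room=50): rows 4, 5, 7, 9 → Course = I21, I21, I21, I21 ✓
(Section=6, Grade=68, Room=51): rows 6, 10, 11 → Course = I77, I77, I77 ✓
Every {Section, Grade, Room} value is associated with a single Course value, so {Section, Grade, Room} -> Course holds.

Yes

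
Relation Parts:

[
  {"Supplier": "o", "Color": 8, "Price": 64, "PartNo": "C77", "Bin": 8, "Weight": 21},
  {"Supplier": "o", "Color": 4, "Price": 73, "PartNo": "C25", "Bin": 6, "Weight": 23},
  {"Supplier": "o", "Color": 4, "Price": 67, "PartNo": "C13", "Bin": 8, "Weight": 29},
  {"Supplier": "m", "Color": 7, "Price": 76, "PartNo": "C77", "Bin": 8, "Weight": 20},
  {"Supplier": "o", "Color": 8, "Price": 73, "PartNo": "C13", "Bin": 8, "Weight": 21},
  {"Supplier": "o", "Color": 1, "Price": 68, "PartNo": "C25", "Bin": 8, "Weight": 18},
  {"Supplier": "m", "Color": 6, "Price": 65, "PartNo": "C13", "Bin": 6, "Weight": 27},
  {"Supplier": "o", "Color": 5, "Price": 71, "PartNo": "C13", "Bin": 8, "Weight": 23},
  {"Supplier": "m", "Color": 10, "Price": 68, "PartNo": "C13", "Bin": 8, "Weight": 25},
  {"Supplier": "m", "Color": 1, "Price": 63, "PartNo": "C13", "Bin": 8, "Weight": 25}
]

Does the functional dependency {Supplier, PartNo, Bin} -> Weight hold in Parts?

No

(Supplier=o, PartNo=C77, Bin=8): 1 row → Weight = 21 ✓
(Supplier=o, PartNo=C25, Bin=6): 1 row → Weight = 23 ✓
(Supplier=o, PartNo=C13, Bin=8): 3 rows → Weight takes values {29, 21, 23} — violation
(Supplier=m, PartNo=C77, Bin=8): 1 row → Weight = 20 ✓
(Supplier=o, PartNo=C25, Bin=8): 1 row → Weight = 18 ✓
(Supplier=m, PartNo=C13, Bin=6): 1 row → Weight = 27 ✓
(Supplier=m, PartNo=C13, Bin=8): 2 rows → Weight = 25, 25 ✓
Two rows agree on {Supplier, PartNo, Bin} but differ on Weight, so {Supplier, PartNo, Bin} -> Weight does not hold.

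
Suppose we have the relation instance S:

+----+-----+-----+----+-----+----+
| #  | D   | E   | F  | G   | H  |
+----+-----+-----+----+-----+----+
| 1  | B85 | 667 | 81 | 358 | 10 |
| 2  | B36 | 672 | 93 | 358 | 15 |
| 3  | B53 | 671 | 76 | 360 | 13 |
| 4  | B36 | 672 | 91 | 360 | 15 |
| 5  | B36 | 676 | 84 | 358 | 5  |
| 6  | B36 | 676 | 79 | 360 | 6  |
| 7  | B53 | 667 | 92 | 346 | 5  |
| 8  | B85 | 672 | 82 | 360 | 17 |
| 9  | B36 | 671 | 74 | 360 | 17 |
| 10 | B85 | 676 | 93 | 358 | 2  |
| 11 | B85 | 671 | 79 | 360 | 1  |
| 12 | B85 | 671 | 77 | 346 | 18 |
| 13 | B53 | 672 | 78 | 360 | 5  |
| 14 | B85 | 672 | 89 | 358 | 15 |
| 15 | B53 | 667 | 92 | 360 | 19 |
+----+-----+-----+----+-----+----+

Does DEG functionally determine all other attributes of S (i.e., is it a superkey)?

All 15 rows have distinct DEG values, so DEG → (all attributes) holds and DEG is a superkey.

Yes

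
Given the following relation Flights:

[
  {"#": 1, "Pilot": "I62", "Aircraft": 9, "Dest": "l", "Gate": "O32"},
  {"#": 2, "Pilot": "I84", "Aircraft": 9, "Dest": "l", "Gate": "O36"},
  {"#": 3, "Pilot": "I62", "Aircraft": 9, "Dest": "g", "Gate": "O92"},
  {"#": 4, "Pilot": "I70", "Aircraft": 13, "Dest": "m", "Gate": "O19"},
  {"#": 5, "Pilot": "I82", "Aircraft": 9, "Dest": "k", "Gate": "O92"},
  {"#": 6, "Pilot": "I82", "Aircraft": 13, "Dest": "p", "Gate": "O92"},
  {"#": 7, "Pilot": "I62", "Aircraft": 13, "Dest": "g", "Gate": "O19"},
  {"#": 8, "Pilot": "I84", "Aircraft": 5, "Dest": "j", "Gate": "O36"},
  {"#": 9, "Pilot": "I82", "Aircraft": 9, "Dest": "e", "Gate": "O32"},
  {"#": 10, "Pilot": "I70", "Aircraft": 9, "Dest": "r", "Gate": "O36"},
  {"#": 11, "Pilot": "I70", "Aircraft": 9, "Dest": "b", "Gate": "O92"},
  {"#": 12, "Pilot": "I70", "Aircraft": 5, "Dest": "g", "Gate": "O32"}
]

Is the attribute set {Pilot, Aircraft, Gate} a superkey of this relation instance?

Yes

All 12 rows have distinct {Pilot, Aircraft, Gate} values, so {Pilot, Aircraft, Gate} → (all attributes) holds and {Pilot, Aircraft, Gate} is a superkey.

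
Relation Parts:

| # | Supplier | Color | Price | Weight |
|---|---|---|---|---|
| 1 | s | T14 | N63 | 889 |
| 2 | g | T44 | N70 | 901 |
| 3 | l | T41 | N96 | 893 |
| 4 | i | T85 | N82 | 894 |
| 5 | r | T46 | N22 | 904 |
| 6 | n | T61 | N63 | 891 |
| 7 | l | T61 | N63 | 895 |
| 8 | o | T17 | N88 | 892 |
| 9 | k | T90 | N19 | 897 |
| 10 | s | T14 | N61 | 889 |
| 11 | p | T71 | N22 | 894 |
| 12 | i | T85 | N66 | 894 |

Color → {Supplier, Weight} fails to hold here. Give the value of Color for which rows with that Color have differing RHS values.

T61

Color=T14: rows 1, 10 → {Supplier,Weight} = (s, 889), (s, 889) ✓
Color=T44: row 2 → {Supplier,Weight} = (g, 901) ✓
Color=T41: row 3 → {Supplier,Weight} = (l, 893) ✓
Color=T85: rows 4, 12 → {Supplier,Weight} = (i, 894), (i, 894) ✓
Color=T46: row 5 → {Supplier,Weight} = (r, 904) ✓
Color=T61: rows 6, 7 → {Supplier,Weight} takes values {(n, 891), (l, 895)} — violation
Color=T17: row 8 → {Supplier,Weight} = (o, 892) ✓
Color=T90: row 9 → {Supplier,Weight} = (k, 897) ✓
Color=T71: row 11 → {Supplier,Weight} = (p, 894) ✓
The only Color value with inconsistent RHS is Color=T61.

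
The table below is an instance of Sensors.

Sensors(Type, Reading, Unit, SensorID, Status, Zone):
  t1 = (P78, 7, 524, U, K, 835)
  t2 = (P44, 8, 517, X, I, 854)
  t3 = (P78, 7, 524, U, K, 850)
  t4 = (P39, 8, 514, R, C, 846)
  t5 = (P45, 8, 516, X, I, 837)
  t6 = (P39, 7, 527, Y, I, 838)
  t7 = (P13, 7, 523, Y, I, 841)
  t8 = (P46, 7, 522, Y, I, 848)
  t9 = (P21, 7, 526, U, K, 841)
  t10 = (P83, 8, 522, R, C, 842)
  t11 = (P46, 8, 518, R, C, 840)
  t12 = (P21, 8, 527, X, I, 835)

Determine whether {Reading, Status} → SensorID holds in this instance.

Yes

(Reading=7, Status=K): rows 1, 3, 9 → SensorID = U, U, U ✓
(Reading=8, Status=I): rows 2, 5, 12 → SensorID = X, X, X ✓
(Reading=8, Status=C): rows 4, 10, 11 → SensorID = R, R, R ✓
(Reading=7, Status=I): rows 6, 7, 8 → SensorID = Y, Y, Y ✓
Every {Reading, Status} value is associated with a single SensorID value, so {Reading, Status} → SensorID holds.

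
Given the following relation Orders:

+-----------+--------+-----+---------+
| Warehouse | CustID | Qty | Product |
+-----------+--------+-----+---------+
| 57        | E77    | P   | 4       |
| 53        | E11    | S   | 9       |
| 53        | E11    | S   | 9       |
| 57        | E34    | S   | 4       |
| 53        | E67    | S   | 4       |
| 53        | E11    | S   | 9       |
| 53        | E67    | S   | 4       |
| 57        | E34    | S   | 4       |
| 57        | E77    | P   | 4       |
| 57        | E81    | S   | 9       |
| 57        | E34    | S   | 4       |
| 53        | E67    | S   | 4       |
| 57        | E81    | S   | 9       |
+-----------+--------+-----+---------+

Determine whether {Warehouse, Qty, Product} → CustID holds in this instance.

Yes

(Warehouse=57, Qty=P, Product=4): 2 rows → CustID = E77, E77 ✓
(Warehouse=53, Qty=S, Product=9): 3 rows → CustID = E11, E11, E11 ✓
(Warehouse=57, Qty=S, Product=4): 3 rows → CustID = E34, E34, E34 ✓
(Warehouse=53, Qty=S, Product=4): 3 rows → CustID = E67, E67, E67 ✓
(Warehouse=57, Qty=S, Product=9): 2 rows → CustID = E81, E81 ✓
Every {Warehouse, Qty, Product} value is associated with a single CustID value, so {Warehouse, Qty, Product} → CustID holds.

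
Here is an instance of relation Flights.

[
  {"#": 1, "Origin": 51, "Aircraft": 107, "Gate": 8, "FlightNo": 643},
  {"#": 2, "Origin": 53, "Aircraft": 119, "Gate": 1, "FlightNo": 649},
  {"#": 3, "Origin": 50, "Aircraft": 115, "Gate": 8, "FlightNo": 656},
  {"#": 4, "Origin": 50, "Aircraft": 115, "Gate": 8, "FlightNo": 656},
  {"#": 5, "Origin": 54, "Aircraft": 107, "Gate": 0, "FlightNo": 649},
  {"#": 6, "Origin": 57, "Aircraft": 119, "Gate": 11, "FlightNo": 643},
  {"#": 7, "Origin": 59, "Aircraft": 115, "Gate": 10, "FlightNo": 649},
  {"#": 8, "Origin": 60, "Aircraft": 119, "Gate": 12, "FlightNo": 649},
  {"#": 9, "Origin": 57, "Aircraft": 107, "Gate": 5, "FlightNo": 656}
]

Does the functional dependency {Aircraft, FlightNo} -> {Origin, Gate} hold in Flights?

(Aircraft=107, FlightNo=643): row 1 → {Origin,Gate} = (51, 8) ✓
(Aircraft=119, FlightNo=649): rows 2, 8 → {Origin,Gate} takes values {(53, 1), (60, 12)} — violation
(Aircraft=115, FlightNo=656): rows 3, 4 → {Origin,Gate} = (50, 8), (50, 8) ✓
(Aircraft=107, FlightNo=649): row 5 → {Origin,Gate} = (54, 0) ✓
(Aircraft=119, FlightNo=643): row 6 → {Origin,Gate} = (57, 11) ✓
(Aircraft=115, FlightNo=649): row 7 → {Origin,Gate} = (59, 10) ✓
(Aircraft=107, FlightNo=656): row 9 → {Origin,Gate} = (57, 5) ✓
Two rows agree on {Aircraft, FlightNo} but differ on {Origin, Gate}, so {Aircraft, FlightNo} -> {Origin, Gate} does not hold.

No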